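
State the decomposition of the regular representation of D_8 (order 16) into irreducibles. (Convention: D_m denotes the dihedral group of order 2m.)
Each irreducible V_i of dimension d_i appears with multiplicity d_i, i.e. rho_reg = (direct sum over all irreducibles V_i) d_i V_i. The irreducible dimensions for D_8 are 1, 1, 1, 1, 2, 2, 2: 4 irreducibles of dimension 1, each with multiplicity 1; 3 irreducibles of dimension 2, each with multiplicity 2. Total dimension 4*1*1 + 3*2*2 = 16 = |G|.

Explanation: General theorem: in the regular representation of a finite group G, each irreducible appears with multiplicity equal to its dimension. Check: dim(rho_reg) = sum d_i^2 = 1 + 1 + 1 + 1 + 4 + 4 + 4 = 16 = |G|.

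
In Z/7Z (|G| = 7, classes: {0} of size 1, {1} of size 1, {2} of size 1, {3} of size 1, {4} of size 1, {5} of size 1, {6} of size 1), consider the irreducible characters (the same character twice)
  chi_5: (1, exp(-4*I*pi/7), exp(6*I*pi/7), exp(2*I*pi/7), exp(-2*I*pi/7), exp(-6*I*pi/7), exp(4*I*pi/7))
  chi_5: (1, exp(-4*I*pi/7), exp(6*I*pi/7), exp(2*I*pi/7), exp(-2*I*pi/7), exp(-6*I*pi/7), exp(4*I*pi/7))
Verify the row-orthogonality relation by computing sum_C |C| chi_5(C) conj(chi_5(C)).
Sum = 7 = |G| = 7; so <chi_5, chi_5> = 1 (norm-1 confirms irreducibility).

Explanation: Compute term by term over conjugacy classes (|C| * chi_5(C) * conj(chi_5(C))):
  1*(1)*conj(1) + 1*(exp(-4*I*pi/7))*conj(exp(-4*I*pi/7)) + 1*(exp(6*I*pi/7))*conj(exp(6*I*pi/7)) + 1*(exp(2*I*pi/7))*conj(exp(2*I*pi/7)) + 1*(exp(-2*I*pi/7))*conj(exp(-2*I*pi/7)) + 1*(exp(-6*I*pi/7))*conj(exp(-6*I*pi/7)) + 1*(exp(4*I*pi/7))*conj(exp(4*I*pi/7))
  = (1) + (1) + (1) + (1) + (1) + (1) + (1)
  = 7.
(Exp terms are combined using exp(i*s)*conj(exp(i*t)) = exp(i*(s-t)), and sums of them are collapsed using the identity that for every m > 1 the m distinct m-th roots of unity sum to 0, e.g. 1 + exp(2*I*pi/3) + exp(-2*I*pi/3) = 0.)
Dividing by |G| = 7 gives 7/7 = 1, matching the row-orthogonality relation <chi_5, chi_5> = [chi_5 = chi_5].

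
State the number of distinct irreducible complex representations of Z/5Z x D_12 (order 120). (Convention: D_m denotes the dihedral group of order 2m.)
45

Derivation: The number of irreducible complex representations of a finite group equals its number of conjugacy classes. For a direct product, #classes(G x H) = #classes(G) * #classes(H). Z/5Z has 5 classes (abelian), D_12 has 9 classes, so 5 * 9 = 45, so Z/5Z x D_12 (order 120) has exactly 45 irreducible complex representations.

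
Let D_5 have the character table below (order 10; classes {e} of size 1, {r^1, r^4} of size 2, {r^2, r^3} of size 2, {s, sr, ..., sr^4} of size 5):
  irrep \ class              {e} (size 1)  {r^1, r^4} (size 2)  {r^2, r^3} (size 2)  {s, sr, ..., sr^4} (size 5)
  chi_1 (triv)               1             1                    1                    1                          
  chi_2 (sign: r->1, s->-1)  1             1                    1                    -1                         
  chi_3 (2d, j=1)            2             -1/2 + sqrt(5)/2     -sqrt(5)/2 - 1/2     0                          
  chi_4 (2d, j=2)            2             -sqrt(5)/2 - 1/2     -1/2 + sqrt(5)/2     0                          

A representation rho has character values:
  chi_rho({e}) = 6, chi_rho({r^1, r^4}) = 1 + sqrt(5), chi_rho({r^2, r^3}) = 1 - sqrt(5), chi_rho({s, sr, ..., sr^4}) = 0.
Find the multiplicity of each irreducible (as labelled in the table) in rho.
Multiplicities: chi_1: 1, chi_2: 1, chi_3: 2, chi_4: 0.

Derivation: Use <chi_rho, chi> = (1/|G|) sum_C |C| * chi_rho(C) * conj(chi(C)) with |G| = 10 for each irreducible chi in the table:
  <chi_rho, chi_1> = (1/10)[1*(6)*conj(1) + 2*(1 + sqrt(5))*conj(1) + 2*(1 - sqrt(5))*conj(1) + 5*(0)*conj(1)]
      = (1/10)[(6) + (2 + 2*sqrt(5)) + (2 - 2*sqrt(5)) + (0)] = 10/10 = 1
  <chi_rho, chi_2> = (1/10)[1*(6)*conj(1) + 2*(1 + sqrt(5))*conj(1) + 2*(1 - sqrt(5))*conj(1) + 5*(0)*conj(-1)]
      = (1/10)[(6) + (2 + 2*sqrt(5)) + (2 - 2*sqrt(5)) + (0)] = 10/10 = 1
  <chi_rho, chi_3> = (1/10)[1*(6)*conj(2) + 2*(1 + sqrt(5))*conj(-1/2 + sqrt(5)/2) + 2*(1 - sqrt(5))*conj(-sqrt(5)/2 - 1/2) + 5*(0)*conj(0)]
      = (1/10)[(12) + (4) + (4) + (0)] = 20/10 = 2
  <chi_rho, chi_4> = (1/10)[1*(6)*conj(2) + 2*(1 + sqrt(5))*conj(-sqrt(5)/2 - 1/2) + 2*(1 - sqrt(5))*conj(-1/2 + sqrt(5)/2) + 5*(0)*conj(0)]
      = (1/10)[(12) + (-6 - 2*sqrt(5)) + (-6 + 2*sqrt(5)) + (0)] = 0/10 = 0
Dimension check: dim(rho) = sum (mult * dim) = 1*1 + 1*1 + 2*2 + 0*2 = 6 = chi_rho(e) = 6.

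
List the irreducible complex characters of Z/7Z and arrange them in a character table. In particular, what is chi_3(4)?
Character table of Z/7Z (irreps indexed chi_0,...,chi_6 with chi_k(m) = zeta_7^(k*m), zeta_7 = exp(2*pi*i/7)):
  irrep \ class  {0} (size 1)  {1} (size 1)    {2} (size 1)    {3} (size 1)    {4} (size 1)    {5} (size 1)    {6} (size 1)  
  chi_0          1             1               1               1               1               1               1             
  chi_1          1             exp(2*I*pi/7)   exp(4*I*pi/7)   exp(6*I*pi/7)   exp(-6*I*pi/7)  exp(-4*I*pi/7)  exp(-2*I*pi/7)
  chi_2          1             exp(4*I*pi/7)   exp(-6*I*pi/7)  exp(-2*I*pi/7)  exp(2*I*pi/7)   exp(6*I*pi/7)   exp(-4*I*pi/7)
  chi_3          1             exp(6*I*pi/7)   exp(-2*I*pi/7)  exp(4*I*pi/7)   exp(-4*I*pi/7)  exp(2*I*pi/7)   exp(-6*I*pi/7)
  chi_4          1             exp(-6*I*pi/7)  exp(2*I*pi/7)   exp(-4*I*pi/7)  exp(4*I*pi/7)   exp(-2*I*pi/7)  exp(6*I*pi/7) 
  chi_5          1             exp(-4*I*pi/7)  exp(6*I*pi/7)   exp(2*I*pi/7)   exp(-2*I*pi/7)  exp(-6*I*pi/7)  exp(4*I*pi/7) 
  chi_6          1             exp(-2*I*pi/7)  exp(-4*I*pi/7)  exp(-6*I*pi/7)  exp(6*I*pi/7)   exp(4*I*pi/7)   exp(2*I*pi/7) 

Spot check: chi_3(4) = zeta_7^(3*4) = zeta_7^12 = exp(-4*I*pi/7).

Z/7Z is abelian, so all 7 irreducible complex representations are 1-dimensional. They are given by chi_k(m) = zeta_7^(k*m) for k = 0,...,6. Row orthogonality: sum_m chi_k(m) conj(chi_l(m)) = 7 * [k = l].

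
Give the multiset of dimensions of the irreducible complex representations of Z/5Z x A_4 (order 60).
Dimensions: 1, 1, 1, 1, 1, 1, 1, 1, 1, 1, 1, 1, 1, 1, 1, 3, 3, 3, 3, 3

Justification: There are 20 irreducibles (= number of conjugacy classes). Their dimensions d_i satisfy sum d_i^2 = |G| = 60: 1 + 1 + 1 + 1 + 1 + 1 + 1 + 1 + 1 + 1 + 1 + 1 + 1 + 1 + 1 + 9 + 9 + 9 + 9 + 9 = 60. (For the product with Z/5Z: each of the 5 1-dim characters of Z/5Z tensors with each irrep of A_4, giving 5 copies of each A_4-dimension.)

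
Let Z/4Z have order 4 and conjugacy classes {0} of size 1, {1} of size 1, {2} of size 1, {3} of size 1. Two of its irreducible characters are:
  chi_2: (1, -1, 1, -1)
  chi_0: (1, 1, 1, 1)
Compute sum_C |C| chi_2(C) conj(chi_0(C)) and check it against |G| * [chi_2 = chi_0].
Sum = 0; so <chi_2, chi_0> = 0 (distinct irreducibles are orthogonal).

Argument: Compute term by term over conjugacy classes (|C| * chi_2(C) * conj(chi_0(C))):
  1*(1)*conj(1) + 1*(-1)*conj(1) + 1*(1)*conj(1) + 1*(-1)*conj(1)
  = (1) + (-1) + (1) + (-1)
  = 0.
(Exp terms are combined using exp(i*s)*conj(exp(i*t)) = exp(i*(s-t)), and sums of them are collapsed using the identity that for every m > 1 the m distinct m-th roots of unity sum to 0, e.g. 1 + exp(2*I*pi/3) + exp(-2*I*pi/3) = 0.)
Dividing by |G| = 4 gives 0/4 = 0, matching the row-orthogonality relation <chi_2, chi_0> = [chi_2 = chi_0].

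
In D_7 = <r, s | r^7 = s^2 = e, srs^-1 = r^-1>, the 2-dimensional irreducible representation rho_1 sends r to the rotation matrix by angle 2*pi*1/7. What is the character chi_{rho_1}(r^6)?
chi_{rho_1}(r^6) = 2*cos(2*pi*1*6/7) = 2*cos(2*pi/7)

Why: rho_1(r^6) is rotation by angle 2*pi*1*6/7, whose trace is 2*cos(2*pi*1*6/7) = 2*cos(2*pi/7).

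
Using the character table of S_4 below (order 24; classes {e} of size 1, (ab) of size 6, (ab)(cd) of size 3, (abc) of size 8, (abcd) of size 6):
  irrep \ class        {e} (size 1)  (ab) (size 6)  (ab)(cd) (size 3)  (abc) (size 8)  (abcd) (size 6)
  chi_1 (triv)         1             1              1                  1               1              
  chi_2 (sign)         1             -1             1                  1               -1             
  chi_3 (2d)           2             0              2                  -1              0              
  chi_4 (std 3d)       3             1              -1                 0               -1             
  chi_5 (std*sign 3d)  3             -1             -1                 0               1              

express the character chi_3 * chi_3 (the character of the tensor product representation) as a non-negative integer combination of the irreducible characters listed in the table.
chi_3 tensor chi_3 = chi_1 + chi_2 + chi_3 (all other irreducibles have multiplicity 0).

Reasoning: The character of a tensor product is the pointwise product (chi_3 * chi_3)(C) = chi_3(C) * chi_3(C):
  {e}: (2)*(2), (ab): (0)*(0), (ab)(cd): (2)*(2), (abc): (-1)*(-1), (abcd): (0)*(0)
so (chi_3 * chi_3) takes values
  {e} -> 4, (ab) -> 0, (ab)(cd) -> 4, (abc) -> 1, (abcd) -> 0.
Now take the inner product of this character with each irreducible chi from the table, <chi_3*chi_3, chi> = (1/24) sum_C |C| (chi_3*chi_3)(C) conj(chi(C)):
  <chi_3*chi_3, chi_1> = (1/24)[1*(4)*conj(1) + 6*(0)*conj(1) + 3*(4)*conj(1) + 8*(1)*conj(1) + 6*(0)*conj(1)]
      = (1/24)[(4) + (0) + (12) + (8) + (0)] = 24/24 = 1
  <chi_3*chi_3, chi_2> = (1/24)[1*(4)*conj(1) + 6*(0)*conj(-1) + 3*(4)*conj(1) + 8*(1)*conj(1) + 6*(0)*conj(-1)]
      = (1/24)[(4) + (0) + (12) + (8) + (0)] = 24/24 = 1
  <chi_3*chi_3, chi_3> = (1/24)[1*(4)*conj(2) + 6*(0)*conj(0) + 3*(4)*conj(2) + 8*(1)*conj(-1) + 6*(0)*conj(0)]
      = (1/24)[(8) + (0) + (24) + (-8) + (0)] = 24/24 = 1
  <chi_3*chi_3, chi_4> = (1/24)[1*(4)*conj(3) + 6*(0)*conj(1) + 3*(4)*conj(-1) + 8*(1)*conj(0) + 6*(0)*conj(-1)]
      = (1/24)[(12) + (0) + (-12) + (0) + (0)] = 0/24 = 0
  <chi_3*chi_3, chi_5> = (1/24)[1*(4)*conj(3) + 6*(0)*conj(-1) + 3*(4)*conj(-1) + 8*(1)*conj(0) + 6*(0)*conj(1)]
      = (1/24)[(12) + (0) + (-12) + (0) + (0)] = 0/24 = 0
Hence the multiplicities are chi_1: 1, chi_2: 1, chi_3: 1. Dimension check: dim(chi_3)*dim(chi_3) = 2*2 = 4 and sum (mult * dim) = 1*1 + 1*1 + 1*2 = 4.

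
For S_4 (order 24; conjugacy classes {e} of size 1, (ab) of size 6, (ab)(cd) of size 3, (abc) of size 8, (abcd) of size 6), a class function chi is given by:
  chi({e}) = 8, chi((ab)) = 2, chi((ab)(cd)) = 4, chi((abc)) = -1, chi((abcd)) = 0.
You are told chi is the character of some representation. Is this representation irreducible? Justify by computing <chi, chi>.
Not irreducible (reducible): <chi, chi> = 6 > 1.

Argument: <chi, chi> = (1/|G|) sum_C |C| * |chi(C)|^2 = (1/24)[1*|8|^2 + 6*|2|^2 + 3*|4|^2 + 8*|-1|^2 + 6*|0|^2]
  = (1/24)[(64) + (24) + (48) + (8) + (0)] = 144/24 = 6.
A character is irreducible iff <chi, chi> = 1, so this representation is reducible.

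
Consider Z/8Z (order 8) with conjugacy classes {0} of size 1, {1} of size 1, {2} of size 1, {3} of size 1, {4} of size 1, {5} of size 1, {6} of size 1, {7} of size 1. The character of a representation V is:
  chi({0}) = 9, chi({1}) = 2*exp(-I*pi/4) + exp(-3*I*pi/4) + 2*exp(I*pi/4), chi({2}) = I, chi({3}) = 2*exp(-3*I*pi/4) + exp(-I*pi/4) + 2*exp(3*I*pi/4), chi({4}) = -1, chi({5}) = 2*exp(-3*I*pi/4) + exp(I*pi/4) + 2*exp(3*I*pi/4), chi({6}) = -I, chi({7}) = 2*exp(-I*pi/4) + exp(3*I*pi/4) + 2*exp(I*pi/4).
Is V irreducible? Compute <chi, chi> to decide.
Not irreducible (reducible): <chi, chi> = 13 > 1.

Argument: <chi, chi> = (1/|G|) sum_C |C| * |chi(C)|^2 = (1/8)[1*|9|^2 + 1*|2*exp(-I*pi/4) + exp(-3*I*pi/4) + 2*exp(I*pi/4)|^2 + 1*|I|^2 + 1*|2*exp(-3*I*pi/4) + exp(-I*pi/4) + 2*exp(3*I*pi/4)|^2 + 1*|-1|^2 + 1*|2*exp(-3*I*pi/4) + exp(I*pi/4) + 2*exp(3*I*pi/4)|^2 + 1*|-I|^2 + 1*|2*exp(-I*pi/4) + exp(3*I*pi/4) + 2*exp(I*pi/4)|^2]
  = (1/8)[(81) + (5) + (1) + (5) + (1) + (5) + (1) + (5)] = 104/8 = 13.
(Exp terms are combined using exp(i*s)*conj(exp(i*t)) = exp(i*(s-t)), and sums of them are collapsed using the identity that for every m > 1 the m distinct m-th roots of unity sum to 0, e.g. 1 + exp(2*I*pi/3) + exp(-2*I*pi/3) = 0.)
A character is irreducible iff <chi, chi> = 1, so this representation is reducible.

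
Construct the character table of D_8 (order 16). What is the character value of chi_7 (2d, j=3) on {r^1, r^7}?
Conjugacy classes: {e} of size 1, {r^4} of size 1, {r^1, r^7} of size 2, {r^2, r^6} of size 2, {r^3, r^5} of size 2, {s, sr^2, ...} of size 4, {sr, sr^3, ...} of size 4.
Character table:
  irrep \ class              {e} (size 1)  {r^4} (size 1)  {r^1, r^7} (size 2)  {r^2, r^6} (size 2)  {r^3, r^5} (size 2)  {s, sr^2, ...} (size 4)  {sr, sr^3, ...} (size 4)
  chi_1 (triv)               1             1               1                    1                    1                    1                        1                       
  chi_2 (sign: r->1, s->-1)  1             1               1                    1                    1                    -1                       -1                      
  chi_3 (r->-1, s->1)        1             1               -1                   1                    -1                   1                        -1                      
  chi_4 (r->-1, s->-1)       1             1               -1                   1                    -1                   -1                       1                       
  chi_5 (2d, j=1)            2             -2              sqrt(2)              0                    -sqrt(2)             0                        0                       
  chi_6 (2d, j=2)            2             2               0                    -2                   0                    0                        0                       
  chi_7 (2d, j=3)            2             -2              -sqrt(2)             0                    sqrt(2)              0                        0                       

Spot check: chi_7 (2d, j=3) on {r^1, r^7} = -sqrt(2).

Working: D_8 has order 2*8 = 16 with 7 conjugacy classes, hence 7 irreducibles. Sum of squared dims 1 + 1 + 1 + 1 + 4 + 4 + 4 = 16 = |G|. Linear characters come from the abelianisation; the 2-dimensional irreps have character r^k -> 2*cos(2*pi*j*k/8), reflections -> 0.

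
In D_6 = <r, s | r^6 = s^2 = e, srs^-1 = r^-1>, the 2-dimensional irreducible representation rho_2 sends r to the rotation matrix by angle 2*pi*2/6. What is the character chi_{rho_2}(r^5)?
chi_{rho_2}(r^5) = 2*cos(2*pi*2*5/6) = -1

Argument: rho_2(r^5) is rotation by angle 2*pi*2*5/6, whose trace is 2*cos(2*pi*2*5/6) = -1.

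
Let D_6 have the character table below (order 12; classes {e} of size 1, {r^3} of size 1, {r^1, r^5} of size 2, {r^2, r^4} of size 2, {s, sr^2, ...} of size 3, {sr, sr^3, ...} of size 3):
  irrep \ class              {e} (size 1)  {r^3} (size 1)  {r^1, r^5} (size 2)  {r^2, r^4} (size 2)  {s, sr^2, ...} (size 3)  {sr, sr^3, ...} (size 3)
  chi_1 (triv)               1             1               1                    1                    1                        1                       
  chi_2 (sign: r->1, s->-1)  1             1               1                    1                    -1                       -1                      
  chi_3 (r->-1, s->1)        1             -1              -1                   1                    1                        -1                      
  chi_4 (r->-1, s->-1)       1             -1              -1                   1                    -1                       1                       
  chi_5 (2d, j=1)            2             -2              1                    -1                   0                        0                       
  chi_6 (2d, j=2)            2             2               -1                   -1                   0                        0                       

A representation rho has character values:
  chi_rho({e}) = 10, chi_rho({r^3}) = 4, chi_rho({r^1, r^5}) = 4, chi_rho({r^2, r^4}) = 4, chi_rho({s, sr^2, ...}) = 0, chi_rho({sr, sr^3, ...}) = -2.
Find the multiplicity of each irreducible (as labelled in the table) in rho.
Multiplicities: chi_1: 2, chi_2: 3, chi_3: 1, chi_4: 0, chi_5: 1, chi_6: 1.

Proof sketch: Use <chi_rho, chi> = (1/|G|) sum_C |C| * chi_rho(C) * conj(chi(C)) with |G| = 12 for each irreducible chi in the table:
  <chi_rho, chi_1> = (1/12)[1*(10)*conj(1) + 1*(4)*conj(1) + 2*(4)*conj(1) + 2*(4)*conj(1) + 3*(0)*conj(1) + 3*(-2)*conj(1)]
      = (1/12)[(10) + (4) + (8) + (8) + (0) + (-6)] = 24/12 = 2
  <chi_rho, chi_2> = (1/12)[1*(10)*conj(1) + 1*(4)*conj(1) + 2*(4)*conj(1) + 2*(4)*conj(1) + 3*(0)*conj(-1) + 3*(-2)*conj(-1)]
      = (1/12)[(10) + (4) + (8) + (8) + (0) + (6)] = 36/12 = 3
  <chi_rho, chi_3> = (1/12)[1*(10)*conj(1) + 1*(4)*conj(-1) + 2*(4)*conj(-1) + 2*(4)*conj(1) + 3*(0)*conj(1) + 3*(-2)*conj(-1)]
      = (1/12)[(10) + (-4) + (-8) + (8) + (0) + (6)] = 12/12 = 1
  <chi_rho, chi_4> = (1/12)[1*(10)*conj(1) + 1*(4)*conj(-1) + 2*(4)*conj(-1) + 2*(4)*conj(1) + 3*(0)*conj(-1) + 3*(-2)*conj(1)]
      = (1/12)[(10) + (-4) + (-8) + (8) + (0) + (-6)] = 0/12 = 0
  <chi_rho, chi_5> = (1/12)[1*(10)*conj(2) + 1*(4)*conj(-2) + 2*(4)*conj(1) + 2*(4)*conj(-1) + 3*(0)*conj(0) + 3*(-2)*conj(0)]
      = (1/12)[(20) + (-8) + (8) + (-8) + (0) + (0)] = 12/12 = 1
  <chi_rho, chi_6> = (1/12)[1*(10)*conj(2) + 1*(4)*conj(2) + 2*(4)*conj(-1) + 2*(4)*conj(-1) + 3*(0)*conj(0) + 3*(-2)*conj(0)]
      = (1/12)[(20) + (8) + (-8) + (-8) + (0) + (0)] = 12/12 = 1
Dimension check: dim(rho) = sum (mult * dim) = 2*1 + 3*1 + 1*1 + 0*1 + 1*2 + 1*2 = 10 = chi_rho(e) = 10.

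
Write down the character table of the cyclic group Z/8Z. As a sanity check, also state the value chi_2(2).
Character table of Z/8Z (irreps indexed chi_0,...,chi_7 with chi_k(m) = zeta_8^(k*m), zeta_8 = exp(2*pi*i/8)):
  irrep \ class  {0} (size 1)  {1} (size 1)    {2} (size 1)  {3} (size 1)    {4} (size 1)  {5} (size 1)    {6} (size 1)  {7} (size 1)  
  chi_0          1             1               1             1               1             1               1             1             
  chi_1          1             exp(I*pi/4)     I             exp(3*I*pi/4)   -1            exp(-3*I*pi/4)  -I            exp(-I*pi/4)  
  chi_2          1             I               -1            -I              1             I               -1            -I            
  chi_3          1             exp(3*I*pi/4)   -I            exp(I*pi/4)     -1            exp(-I*pi/4)    I             exp(-3*I*pi/4)
  chi_4          1             -1              1             -1              1             -1              1             -1            
  chi_5          1             exp(-3*I*pi/4)  I             exp(-I*pi/4)    -1            exp(I*pi/4)     -I            exp(3*I*pi/4) 
  chi_6          1             -I              -1            I               1             -I              -1            I             
  chi_7          1             exp(-I*pi/4)    -I            exp(-3*I*pi/4)  -1            exp(3*I*pi/4)   I             exp(I*pi/4)   

Spot check: chi_2(2) = zeta_8^(2*2) = zeta_8^4 = -1.

Explanation: Z/8Z is abelian, so all 8 irreducible complex representations are 1-dimensional. They are given by chi_k(m) = zeta_8^(k*m) for k = 0,...,7. Row orthogonality: sum_m chi_k(m) conj(chi_l(m)) = 8 * [k = l].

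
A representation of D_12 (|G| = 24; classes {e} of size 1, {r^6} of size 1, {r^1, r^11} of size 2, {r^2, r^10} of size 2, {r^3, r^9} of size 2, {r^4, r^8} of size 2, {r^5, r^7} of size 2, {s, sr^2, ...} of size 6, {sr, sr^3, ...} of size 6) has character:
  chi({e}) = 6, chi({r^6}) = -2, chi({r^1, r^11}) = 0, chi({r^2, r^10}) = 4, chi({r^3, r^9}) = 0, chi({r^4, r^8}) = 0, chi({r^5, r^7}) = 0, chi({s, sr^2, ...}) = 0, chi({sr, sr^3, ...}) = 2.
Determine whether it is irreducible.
Not irreducible (reducible): <chi, chi> = 4 > 1.

Derivation: <chi, chi> = (1/|G|) sum_C |C| * |chi(C)|^2 = (1/24)[1*|6|^2 + 1*|-2|^2 + 2*|0|^2 + 2*|4|^2 + 2*|0|^2 + 2*|0|^2 + 2*|0|^2 + 6*|0|^2 + 6*|2|^2]
  = (1/24)[(36) + (4) + (0) + (32) + (0) + (0) + (0) + (0) + (24)] = 96/24 = 4.
A character is irreducible iff <chi, chi> = 1, so this representation is reducible.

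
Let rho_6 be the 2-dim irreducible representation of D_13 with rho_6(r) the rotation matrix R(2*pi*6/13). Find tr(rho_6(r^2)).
chi_{rho_6}(r^2) = 2*cos(2*pi*6*2/13) = 2*cos(2*pi/13)

rho_6(r^2) is rotation by angle 2*pi*6*2/13, whose trace is 2*cos(2*pi*6*2/13) = 2*cos(2*pi/13).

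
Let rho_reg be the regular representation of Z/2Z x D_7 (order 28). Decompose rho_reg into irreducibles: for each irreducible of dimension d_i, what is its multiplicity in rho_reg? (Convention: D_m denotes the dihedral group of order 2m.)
Each irreducible V_i of dimension d_i appears with multiplicity d_i, i.e. rho_reg = (direct sum over all irreducibles V_i) d_i V_i. The irreducible dimensions for Z/2Z x D_7 are 1, 1, 1, 1, 2, 2, 2, 2, 2, 2: 4 irreducibles of dimension 1, each with multiplicity 1; 6 irreducibles of dimension 2, each with multiplicity 2. Total dimension 4*1*1 + 6*2*2 = 28 = |G|.

Derivation: General theorem: in the regular representation of a finite group G, each irreducible appears with multiplicity equal to its dimension. Check: dim(rho_reg) = sum d_i^2 = 1 + 1 + 1 + 1 + 4 + 4 + 4 + 4 + 4 + 4 = 28 = |G|.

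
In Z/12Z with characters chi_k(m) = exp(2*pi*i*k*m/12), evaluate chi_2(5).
chi_2(5) = zeta_12^10 = exp(-I*pi/3)

Explanation: chi_2(5) = zeta_12^(2*5) = zeta_12^10. Since zeta_12^12 = 1, this equals zeta_12^10 = exp(2*pi*i*10/12) = exp(-I*pi/3).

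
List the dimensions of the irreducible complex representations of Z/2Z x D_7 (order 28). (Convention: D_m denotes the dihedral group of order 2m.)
Dimensions: 1, 1, 1, 1, 2, 2, 2, 2, 2, 2

Explanation: There are 10 irreducibles (= number of conjugacy classes). Their dimensions d_i satisfy sum d_i^2 = |G| = 28: 1 + 1 + 1 + 1 + 4 + 4 + 4 + 4 + 4 + 4 = 28. (For the product with Z/2Z: each of the 2 1-dim characters of Z/2Z tensors with each irrep of D_7, giving 2 copies of each D_7-dimension.)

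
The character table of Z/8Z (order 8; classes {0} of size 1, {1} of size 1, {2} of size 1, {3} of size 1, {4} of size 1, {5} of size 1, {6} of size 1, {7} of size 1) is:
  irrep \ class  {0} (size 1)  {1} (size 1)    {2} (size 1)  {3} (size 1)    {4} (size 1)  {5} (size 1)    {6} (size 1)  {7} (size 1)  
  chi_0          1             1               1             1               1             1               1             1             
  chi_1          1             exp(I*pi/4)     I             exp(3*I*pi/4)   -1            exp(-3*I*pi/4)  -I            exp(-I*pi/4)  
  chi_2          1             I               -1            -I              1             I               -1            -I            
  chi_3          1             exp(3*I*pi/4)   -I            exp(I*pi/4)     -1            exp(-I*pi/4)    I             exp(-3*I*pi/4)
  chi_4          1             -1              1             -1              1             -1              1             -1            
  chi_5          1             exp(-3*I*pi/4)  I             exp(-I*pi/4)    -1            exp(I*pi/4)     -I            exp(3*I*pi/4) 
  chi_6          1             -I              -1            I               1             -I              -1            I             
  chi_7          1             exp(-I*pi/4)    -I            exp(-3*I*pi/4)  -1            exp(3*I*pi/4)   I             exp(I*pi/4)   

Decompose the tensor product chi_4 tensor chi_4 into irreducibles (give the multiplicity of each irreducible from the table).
chi_4 tensor chi_4 = chi_0 (all other irreducibles have multiplicity 0).

Proof sketch: The character of a tensor product is the pointwise product (chi_4 * chi_4)(C) = chi_4(C) * chi_4(C):
  {0}: (1)*(1), {1}: (-1)*(-1), {2}: (1)*(1), {3}: (-1)*(-1), {4}: (1)*(1), {5}: (-1)*(-1), {6}: (1)*(1), {7}: (-1)*(-1)
so (chi_4 * chi_4) takes values
  {0} -> 1, {1} -> 1, {2} -> 1, {3} -> 1, {4} -> 1, {5} -> 1, {6} -> 1, {7} -> 1.
Now take the inner product of this character with each irreducible chi from the table, <chi_4*chi_4, chi> = (1/8) sum_C |C| (chi_4*chi_4)(C) conj(chi(C)):
  <chi_4*chi_4, chi_0> = (1/8)[1*(1)*conj(1) + 1*(1)*conj(1) + 1*(1)*conj(1) + 1*(1)*conj(1) + 1*(1)*conj(1) + 1*(1)*conj(1) + 1*(1)*conj(1) + 1*(1)*conj(1)]
      = (1/8)[(1) + (1) + (1) + (1) + (1) + (1) + (1) + (1)] = 8/8 = 1
  <chi_4*chi_4, chi_1> = (1/8)[1*(1)*conj(1) + 1*(1)*conj(exp(I*pi/4)) + 1*(1)*conj(I) + 1*(1)*conj(exp(3*I*pi/4)) + 1*(1)*conj(-1) + 1*(1)*conj(exp(-3*I*pi/4)) + 1*(1)*conj(-I) + 1*(1)*conj(exp(-I*pi/4))]
      = (1/8)[(1) + (exp(-I*pi/4)) + (-I) + (exp(-3*I*pi/4)) + (-1) + (exp(3*I*pi/4)) + (I) + (exp(I*pi/4))] = 0/8 = 0
  <chi_4*chi_4, chi_2> = (1/8)[1*(1)*conj(1) + 1*(1)*conj(I) + 1*(1)*conj(-1) + 1*(1)*conj(-I) + 1*(1)*conj(1) + 1*(1)*conj(I) + 1*(1)*conj(-1) + 1*(1)*conj(-I)]
      = (1/8)[(1) + (-I) + (-1) + (I) + (1) + (-I) + (-1) + (I)] = 0/8 = 0
  <chi_4*chi_4, chi_3> = (1/8)[1*(1)*conj(1) + 1*(1)*conj(exp(3*I*pi/4)) + 1*(1)*conj(-I) + 1*(1)*conj(exp(I*pi/4)) + 1*(1)*conj(-1) + 1*(1)*conj(exp(-I*pi/4)) + 1*(1)*conj(I) + 1*(1)*conj(exp(-3*I*pi/4))]
      = (1/8)[(1) + (exp(-3*I*pi/4)) + (I) + (exp(-I*pi/4)) + (-1) + (exp(I*pi/4)) + (-I) + (exp(3*I*pi/4))] = 0/8 = 0
  <chi_4*chi_4, chi_4> = (1/8)[1*(1)*conj(1) + 1*(1)*conj(-1) + 1*(1)*conj(1) + 1*(1)*conj(-1) + 1*(1)*conj(1) + 1*(1)*conj(-1) + 1*(1)*conj(1) + 1*(1)*conj(-1)]
      = (1/8)[(1) + (-1) + (1) + (-1) + (1) + (-1) + (1) + (-1)] = 0/8 = 0
  <chi_4*chi_4, chi_5> = (1/8)[1*(1)*conj(1) + 1*(1)*conj(exp(-3*I*pi/4)) + 1*(1)*conj(I) + 1*(1)*conj(exp(-I*pi/4)) + 1*(1)*conj(-1) + 1*(1)*conj(exp(I*pi/4)) + 1*(1)*conj(-I) + 1*(1)*conj(exp(3*I*pi/4))]
      = (1/8)[(1) + (exp(3*I*pi/4)) + (-I) + (exp(I*pi/4)) + (-1) + (exp(-I*pi/4)) + (I) + (exp(-3*I*pi/4))] = 0/8 = 0
  <chi_4*chi_4, chi_6> = (1/8)[1*(1)*conj(1) + 1*(1)*conj(-I) + 1*(1)*conj(-1) + 1*(1)*conj(I) + 1*(1)*conj(1) + 1*(1)*conj(-I) + 1*(1)*conj(-1) + 1*(1)*conj(I)]
      = (1/8)[(1) + (I) + (-1) + (-I) + (1) + (I) + (-1) + (-I)] = 0/8 = 0
  <chi_4*chi_4, chi_7> = (1/8)[1*(1)*conj(1) + 1*(1)*conj(exp(-I*pi/4)) + 1*(1)*conj(-I) + 1*(1)*conj(exp(-3*I*pi/4)) + 1*(1)*conj(-1) + 1*(1)*conj(exp(3*I*pi/4)) + 1*(1)*conj(I) + 1*(1)*conj(exp(I*pi/4))]
      = (1/8)[(1) + (exp(I*pi/4)) + (I) + (exp(3*I*pi/4)) + (-1) + (exp(-3*I*pi/4)) + (-I) + (exp(-I*pi/4))] = 0/8 = 0
(Exp terms are combined using exp(i*s)*conj(exp(i*t)) = exp(i*(s-t)), and sums of them are collapsed using the identity that for every m > 1 the m distinct m-th roots of unity sum to 0, e.g. 1 + exp(2*I*pi/3) + exp(-2*I*pi/3) = 0.)
Hence the multiplicities are chi_0: 1. Dimension check: dim(chi_4)*dim(chi_4) = 1*1 = 1 and sum (mult * dim) = 1*1 = 1.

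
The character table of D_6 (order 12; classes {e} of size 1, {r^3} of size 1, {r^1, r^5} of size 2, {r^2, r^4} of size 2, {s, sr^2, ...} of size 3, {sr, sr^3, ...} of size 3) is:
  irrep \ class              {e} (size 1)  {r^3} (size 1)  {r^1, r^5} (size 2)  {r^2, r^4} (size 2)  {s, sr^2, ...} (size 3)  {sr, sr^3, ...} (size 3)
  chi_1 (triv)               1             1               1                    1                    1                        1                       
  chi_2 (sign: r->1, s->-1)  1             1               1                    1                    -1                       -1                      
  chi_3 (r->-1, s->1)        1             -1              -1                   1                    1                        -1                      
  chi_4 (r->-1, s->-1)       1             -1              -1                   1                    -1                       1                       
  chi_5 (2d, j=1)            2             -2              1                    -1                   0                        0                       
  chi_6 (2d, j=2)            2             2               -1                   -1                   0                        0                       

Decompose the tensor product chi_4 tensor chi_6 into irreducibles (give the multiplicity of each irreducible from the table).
chi_4 tensor chi_6 = chi_5 (all other irreducibles have multiplicity 0).

Solution. The character of a tensor product is the pointwise product (chi_4 * chi_6)(C) = chi_4(C) * chi_6(C):
  {e}: (1)*(2), {r^3}: (-1)*(2), {r^1, r^5}: (-1)*(-1), {r^2, r^4}: (1)*(-1), {s, sr^2, ...}: (-1)*(0), {sr, sr^3, ...}: (1)*(0)
so (chi_4 * chi_6) takes values
  {e} -> 2, {r^3} -> -2, {r^1, r^5} -> 1, {r^2, r^4} -> -1, {s, sr^2, ...} -> 0, {sr, sr^3, ...} -> 0.
Now take the inner product of this character with each irreducible chi from the table, <chi_4*chi_6, chi> = (1/12) sum_C |C| (chi_4*chi_6)(C) conj(chi(C)):
  <chi_4*chi_6, chi_1> = (1/12)[1*(2)*conj(1) + 1*(-2)*conj(1) + 2*(1)*conj(1) + 2*(-1)*conj(1) + 3*(0)*conj(1) + 3*(0)*conj(1)]
      = (1/12)[(2) + (-2) + (2) + (-2) + (0) + (0)] = 0/12 = 0
  <chi_4*chi_6, chi_2> = (1/12)[1*(2)*conj(1) + 1*(-2)*conj(1) + 2*(1)*conj(1) + 2*(-1)*conj(1) + 3*(0)*conj(-1) + 3*(0)*conj(-1)]
      = (1/12)[(2) + (-2) + (2) + (-2) + (0) + (0)] = 0/12 = 0
  <chi_4*chi_6, chi_3> = (1/12)[1*(2)*conj(1) + 1*(-2)*conj(-1) + 2*(1)*conj(-1) + 2*(-1)*conj(1) + 3*(0)*conj(1) + 3*(0)*conj(-1)]
      = (1/12)[(2) + (2) + (-2) + (-2) + (0) + (0)] = 0/12 = 0
  <chi_4*chi_6, chi_4> = (1/12)[1*(2)*conj(1) + 1*(-2)*conj(-1) + 2*(1)*conj(-1) + 2*(-1)*conj(1) + 3*(0)*conj(-1) + 3*(0)*conj(1)]
      = (1/12)[(2) + (2) + (-2) + (-2) + (0) + (0)] = 0/12 = 0
  <chi_4*chi_6, chi_5> = (1/12)[1*(2)*conj(2) + 1*(-2)*conj(-2) + 2*(1)*conj(1) + 2*(-1)*conj(-1) + 3*(0)*conj(0) + 3*(0)*conj(0)]
      = (1/12)[(4) + (4) + (2) + (2) + (0) + (0)] = 12/12 = 1
  <chi_4*chi_6, chi_6> = (1/12)[1*(2)*conj(2) + 1*(-2)*conj(2) + 2*(1)*conj(-1) + 2*(-1)*conj(-1) + 3*(0)*conj(0) + 3*(0)*conj(0)]
      = (1/12)[(4) + (-4) + (-2) + (2) + (0) + (0)] = 0/12 = 0
Hence the multiplicities are chi_5: 1. Dimension check: dim(chi_4)*dim(chi_6) = 1*2 = 2 and sum (mult * dim) = 1*2 = 2.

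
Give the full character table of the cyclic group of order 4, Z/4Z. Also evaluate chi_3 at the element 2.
Character table of Z/4Z (irreps indexed chi_0,...,chi_3 with chi_k(m) = zeta_4^(k*m), zeta_4 = exp(2*pi*i/4)):
  irrep \ class  {0} (size 1)  {1} (size 1)  {2} (size 1)  {3} (size 1)
  chi_0          1             1             1             1           
  chi_1          1             I             -1            -I          
  chi_2          1             -1            1             -1          
  chi_3          1             -I            -1            I           

Spot check: chi_3(2) = zeta_4^(3*2) = zeta_4^6 = -1.

Explanation: Z/4Z is abelian, so all 4 irreducible complex representations are 1-dimensional. They are given by chi_k(m) = zeta_4^(k*m) for k = 0,...,3. Row orthogonality: sum_m chi_k(m) conj(chi_l(m)) = 4 * [k = l].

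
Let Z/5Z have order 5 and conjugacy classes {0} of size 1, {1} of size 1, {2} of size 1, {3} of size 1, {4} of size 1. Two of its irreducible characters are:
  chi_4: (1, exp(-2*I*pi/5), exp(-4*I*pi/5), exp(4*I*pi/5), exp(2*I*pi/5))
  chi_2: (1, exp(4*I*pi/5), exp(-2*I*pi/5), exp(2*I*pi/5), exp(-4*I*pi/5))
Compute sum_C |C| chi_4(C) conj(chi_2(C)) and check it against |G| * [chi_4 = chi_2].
Sum = 0; so <chi_4, chi_2> = 0 (distinct irreducibles are orthogonal).

Why: Compute term by term over conjugacy classes (|C| * chi_4(C) * conj(chi_2(C))):
  1*(1)*conj(1) + 1*(exp(-2*I*pi/5))*conj(exp(4*I*pi/5)) + 1*(exp(-4*I*pi/5))*conj(exp(-2*I*pi/5)) + 1*(exp(4*I*pi/5))*conj(exp(2*I*pi/5)) + 1*(exp(2*I*pi/5))*conj(exp(-4*I*pi/5))
  = (1) + (exp(4*I*pi/5)) + (exp(-2*I*pi/5)) + (exp(2*I*pi/5)) + (exp(-4*I*pi/5))
  = 0.
(Exp terms are combined using exp(i*s)*conj(exp(i*t)) = exp(i*(s-t)), and sums of them are collapsed using the identity that for every m > 1 the m distinct m-th roots of unity sum to 0, e.g. 1 + exp(2*I*pi/3) + exp(-2*I*pi/3) = 0.)
Dividing by |G| = 5 gives 0/5 = 0, matching the row-orthogonality relation <chi_4, chi_2> = [chi_4 = chi_2].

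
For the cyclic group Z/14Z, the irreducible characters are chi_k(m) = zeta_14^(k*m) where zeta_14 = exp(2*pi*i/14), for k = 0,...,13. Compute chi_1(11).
chi_1(11) = zeta_14^11 = exp(-3*I*pi/7)

Details: chi_1(11) = zeta_14^(1*11) = zeta_14^11. Since zeta_14^14 = 1, this equals zeta_14^11 = exp(2*pi*i*11/14) = exp(-3*I*pi/7).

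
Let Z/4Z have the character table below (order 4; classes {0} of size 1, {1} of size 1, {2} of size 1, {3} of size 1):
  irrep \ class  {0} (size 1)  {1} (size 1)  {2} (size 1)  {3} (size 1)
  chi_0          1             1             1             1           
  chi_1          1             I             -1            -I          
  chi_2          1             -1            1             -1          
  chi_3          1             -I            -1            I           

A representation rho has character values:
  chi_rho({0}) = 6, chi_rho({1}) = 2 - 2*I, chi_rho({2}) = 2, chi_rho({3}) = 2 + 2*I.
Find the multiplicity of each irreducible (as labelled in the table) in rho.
Multiplicities: chi_0: 3, chi_1: 0, chi_2: 1, chi_3: 2.

Proof sketch: Use <chi_rho, chi> = (1/|G|) sum_C |C| * chi_rho(C) * conj(chi(C)) with |G| = 4 for each irreducible chi in the table:
  <chi_rho, chi_0> = (1/4)[1*(6)*conj(1) + 1*(2 - 2*I)*conj(1) + 1*(2)*conj(1) + 1*(2 + 2*I)*conj(1)]
      = (1/4)[(6) + (2 - 2*I) + (2) + (2 + 2*I)] = 12/4 = 3
  <chi_rho, chi_1> = (1/4)[1*(6)*conj(1) + 1*(2 - 2*I)*conj(I) + 1*(2)*conj(-1) + 1*(2 + 2*I)*conj(-I)]
      = (1/4)[(6) + (-2 - 2*I) + (-2) + (-2 + 2*I)] = 0/4 = 0
  <chi_rho, chi_2> = (1/4)[1*(6)*conj(1) + 1*(2 - 2*I)*conj(-1) + 1*(2)*conj(1) + 1*(2 + 2*I)*conj(-1)]
      = (1/4)[(6) + (-2 + 2*I) + (2) + (-2 - 2*I)] = 4/4 = 1
  <chi_rho, chi_3> = (1/4)[1*(6)*conj(1) + 1*(2 - 2*I)*conj(-I) + 1*(2)*conj(-1) + 1*(2 + 2*I)*conj(I)]
      = (1/4)[(6) + (2 + 2*I) + (-2) + (2 - 2*I)] = 8/4 = 2
(Exp terms are combined using exp(i*s)*conj(exp(i*t)) = exp(i*(s-t)), and sums of them are collapsed using the identity that for every m > 1 the m distinct m-th roots of unity sum to 0, e.g. 1 + exp(2*I*pi/3) + exp(-2*I*pi/3) = 0.)
Dimension check: dim(rho) = sum (mult * dim) = 3*1 + 0*1 + 1*1 + 2*1 = 6 = chi_rho(e) = 6.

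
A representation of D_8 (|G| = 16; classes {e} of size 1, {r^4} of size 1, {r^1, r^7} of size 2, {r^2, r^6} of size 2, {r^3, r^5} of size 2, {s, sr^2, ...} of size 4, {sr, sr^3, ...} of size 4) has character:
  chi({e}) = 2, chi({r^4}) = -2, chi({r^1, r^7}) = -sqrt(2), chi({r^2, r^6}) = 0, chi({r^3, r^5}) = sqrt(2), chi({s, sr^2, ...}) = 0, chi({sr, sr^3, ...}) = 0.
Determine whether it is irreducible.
Irreducible: <chi, chi> = 1.

Reasoning: <chi, chi> = (1/|G|) sum_C |C| * |chi(C)|^2 = (1/16)[1*|2|^2 + 1*|-2|^2 + 2*|-sqrt(2)|^2 + 2*|0|^2 + 2*|sqrt(2)|^2 + 4*|0|^2 + 4*|0|^2]
  = (1/16)[(4) + (4) + (4) + (0) + (4) + (0) + (0)] = 16/16 = 1.
A character is irreducible iff <chi, chi> = 1, so this representation is irreducible.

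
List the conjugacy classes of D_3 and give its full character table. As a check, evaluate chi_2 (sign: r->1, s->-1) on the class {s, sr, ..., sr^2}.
Conjugacy classes: {e} of size 1, {r^1, r^2} of size 2, {s, sr, ..., sr^2} of size 3.
Character table:
  irrep \ class              {e} (size 1)  {r^1, r^2} (size 2)  {s, sr, ..., sr^2} (size 3)
  chi_1 (triv)               1             1                    1                          
  chi_2 (sign: r->1, s->-1)  1             1                    -1                         
  chi_3 (2d, j=1)            2             -1                   0                          

Spot check: chi_2 (sign: r->1, s->-1) on {s, sr, ..., sr^2} = -1.

Explanation: D_3 has order 2*3 = 6 with 3 conjugacy classes, hence 3 irreducibles. Sum of squared dims 1 + 1 + 4 = 6 = |G|. Linear characters come from the abelianisation; the 2-dimensional irreps have character r^k -> 2*cos(2*pi*j*k/3), reflections -> 0.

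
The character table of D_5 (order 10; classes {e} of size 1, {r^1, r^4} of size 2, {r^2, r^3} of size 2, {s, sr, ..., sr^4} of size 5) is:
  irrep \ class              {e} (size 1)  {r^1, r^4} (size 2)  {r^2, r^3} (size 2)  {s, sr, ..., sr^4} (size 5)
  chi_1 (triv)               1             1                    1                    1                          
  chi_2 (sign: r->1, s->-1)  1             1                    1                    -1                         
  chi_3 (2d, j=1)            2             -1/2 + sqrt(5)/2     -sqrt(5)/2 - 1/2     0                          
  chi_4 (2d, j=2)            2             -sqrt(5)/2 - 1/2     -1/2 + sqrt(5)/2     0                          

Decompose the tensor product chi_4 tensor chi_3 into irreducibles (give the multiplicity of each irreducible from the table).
chi_4 tensor chi_3 = chi_3 + chi_4 (all other irreducibles have multiplicity 0).

Reasoning: The character of a tensor product is the pointwise product (chi_4 * chi_3)(C) = chi_4(C) * chi_3(C):
  {e}: (2)*(2), {r^1, r^4}: (-sqrt(5)/2 - 1/2)*(-1/2 + sqrt(5)/2), {r^2, r^3}: (-1/2 + sqrt(5)/2)*(-sqrt(5)/2 - 1/2), {s, sr, ..., sr^4}: (0)*(0)
so (chi_4 * chi_3) takes values
  {e} -> 4, {r^1, r^4} -> -1, {r^2, r^3} -> -1, {s, sr, ..., sr^4} -> 0.
Now take the inner product of this character with each irreducible chi from the table, <chi_4*chi_3, chi> = (1/10) sum_C |C| (chi_4*chi_3)(C) conj(chi(C)):
  <chi_4*chi_3, chi_1> = (1/10)[1*(4)*conj(1) + 2*(-1)*conj(1) + 2*(-1)*conj(1) + 5*(0)*conj(1)]
      = (1/10)[(4) + (-2) + (-2) + (0)] = 0/10 = 0
  <chi_4*chi_3, chi_2> = (1/10)[1*(4)*conj(1) + 2*(-1)*conj(1) + 2*(-1)*conj(1) + 5*(0)*conj(-1)]
      = (1/10)[(4) + (-2) + (-2) + (0)] = 0/10 = 0
  <chi_4*chi_3, chi_3> = (1/10)[1*(4)*conj(2) + 2*(-1)*conj(-1/2 + sqrt(5)/2) + 2*(-1)*conj(-sqrt(5)/2 - 1/2) + 5*(0)*conj(0)]
      = (1/10)[(8) + (1 - sqrt(5)) + (1 + sqrt(5)) + (0)] = 10/10 = 1
  <chi_4*chi_3, chi_4> = (1/10)[1*(4)*conj(2) + 2*(-1)*conj(-sqrt(5)/2 - 1/2) + 2*(-1)*conj(-1/2 + sqrt(5)/2) + 5*(0)*conj(0)]
      = (1/10)[(8) + (1 + sqrt(5)) + (1 - sqrt(5)) + (0)] = 10/10 = 1
Hence the multiplicities are chi_3: 1, chi_4: 1. Dimension check: dim(chi_4)*dim(chi_3) = 2*2 = 4 and sum (mult * dim) = 1*2 + 1*2 = 4.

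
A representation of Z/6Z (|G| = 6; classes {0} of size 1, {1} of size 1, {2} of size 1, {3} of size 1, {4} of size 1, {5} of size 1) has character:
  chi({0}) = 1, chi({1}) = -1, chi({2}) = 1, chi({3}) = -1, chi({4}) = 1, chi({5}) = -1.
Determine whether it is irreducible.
Irreducible: <chi, chi> = 1.

Argument: <chi, chi> = (1/|G|) sum_C |C| * |chi(C)|^2 = (1/6)[1*|1|^2 + 1*|-1|^2 + 1*|1|^2 + 1*|-1|^2 + 1*|1|^2 + 1*|-1|^2]
  = (1/6)[(1) + (1) + (1) + (1) + (1) + (1)] = 6/6 = 1.
(Exp terms are combined using exp(i*s)*conj(exp(i*t)) = exp(i*(s-t)), and sums of them are collapsed using the identity that for every m > 1 the m distinct m-th roots of unity sum to 0, e.g. 1 + exp(2*I*pi/3) + exp(-2*I*pi/3) = 0.)
A character is irreducible iff <chi, chi> = 1, so this representation is irreducible.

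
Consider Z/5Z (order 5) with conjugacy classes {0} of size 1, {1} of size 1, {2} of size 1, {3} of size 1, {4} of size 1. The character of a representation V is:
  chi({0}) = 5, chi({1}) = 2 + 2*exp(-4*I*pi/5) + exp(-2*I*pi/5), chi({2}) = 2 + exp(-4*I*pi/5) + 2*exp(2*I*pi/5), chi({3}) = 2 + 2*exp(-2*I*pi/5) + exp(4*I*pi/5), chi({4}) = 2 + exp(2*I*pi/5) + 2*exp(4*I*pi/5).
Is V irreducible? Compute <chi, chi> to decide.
Not irreducible (reducible): <chi, chi> = 9 > 1.

Justification: <chi, chi> = (1/|G|) sum_C |C| * |chi(C)|^2 = (1/5)[1*|5|^2 + 1*|2 + 2*exp(-4*I*pi/5) + exp(-2*I*pi/5)|^2 + 1*|2 + exp(-4*I*pi/5) + 2*exp(2*I*pi/5)|^2 + 1*|2 + 2*exp(-2*I*pi/5) + exp(4*I*pi/5)|^2 + 1*|2 + exp(2*I*pi/5) + 2*exp(4*I*pi/5)|^2]
  = (1/5)[(25) + (5) + (5) + (5) + (5)] = 45/5 = 9.
(Exp terms are combined using exp(i*s)*conj(exp(i*t)) = exp(i*(s-t)), and sums of them are collapsed using the identity that for every m > 1 the m distinct m-th roots of unity sum to 0, e.g. 1 + exp(2*I*pi/3) + exp(-2*I*pi/3) = 0.)
A character is irreducible iff <chi, chi> = 1, so this representation is reducible.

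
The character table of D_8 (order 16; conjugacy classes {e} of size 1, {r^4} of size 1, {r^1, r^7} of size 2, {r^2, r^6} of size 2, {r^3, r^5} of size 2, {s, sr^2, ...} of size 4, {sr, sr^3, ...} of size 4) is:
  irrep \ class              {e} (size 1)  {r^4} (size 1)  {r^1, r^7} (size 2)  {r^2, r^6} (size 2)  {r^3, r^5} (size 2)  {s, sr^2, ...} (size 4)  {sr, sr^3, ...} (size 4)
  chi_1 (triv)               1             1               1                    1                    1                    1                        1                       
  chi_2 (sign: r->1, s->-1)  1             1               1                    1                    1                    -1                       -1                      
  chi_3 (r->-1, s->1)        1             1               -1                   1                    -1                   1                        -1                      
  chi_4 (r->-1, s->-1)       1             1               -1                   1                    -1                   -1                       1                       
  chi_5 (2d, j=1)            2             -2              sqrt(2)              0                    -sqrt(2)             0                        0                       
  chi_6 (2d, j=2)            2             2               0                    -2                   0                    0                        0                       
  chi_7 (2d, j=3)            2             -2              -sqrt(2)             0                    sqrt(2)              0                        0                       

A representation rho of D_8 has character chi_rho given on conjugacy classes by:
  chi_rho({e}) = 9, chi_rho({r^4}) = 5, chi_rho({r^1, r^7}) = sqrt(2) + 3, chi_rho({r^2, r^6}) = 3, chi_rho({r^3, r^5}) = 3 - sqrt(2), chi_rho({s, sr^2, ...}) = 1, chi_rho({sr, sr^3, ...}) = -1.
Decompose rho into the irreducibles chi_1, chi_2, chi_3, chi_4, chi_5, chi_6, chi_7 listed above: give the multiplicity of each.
Multiplicities: chi_1: 2, chi_2: 2, chi_3: 1, chi_4: 0, chi_5: 1, chi_6: 1, chi_7: 0.

Use <chi_rho, chi> = (1/|G|) sum_C |C| * chi_rho(C) * conj(chi(C)) with |G| = 16 for each irreducible chi in the table:
  <chi_rho, chi_1> = (1/16)[1*(9)*conj(1) + 1*(5)*conj(1) + 2*(sqrt(2) + 3)*conj(1) + 2*(3)*conj(1) + 2*(3 - sqrt(2))*conj(1) + 4*(1)*conj(1) + 4*(-1)*conj(1)]
      = (1/16)[(9) + (5) + (2*sqrt(2) + 6) + (6) + (6 - 2*sqrt(2)) + (4) + (-4)] = 32/16 = 2
  <chi_rho, chi_2> = (1/16)[1*(9)*conj(1) + 1*(5)*conj(1) + 2*(sqrt(2) + 3)*conj(1) + 2*(3)*conj(1) + 2*(3 - sqrt(2))*conj(1) + 4*(1)*conj(-1) + 4*(-1)*conj(-1)]
      = (1/16)[(9) + (5) + (2*sqrt(2) + 6) + (6) + (6 - 2*sqrt(2)) + (-4) + (4)] = 32/16 = 2
  <chi_rho, chi_3> = (1/16)[1*(9)*conj(1) + 1*(5)*conj(1) + 2*(sqrt(2) + 3)*conj(-1) + 2*(3)*conj(1) + 2*(3 - sqrt(2))*conj(-1) + 4*(1)*conj(1) + 4*(-1)*conj(-1)]
      = (1/16)[(9) + (5) + (-6 - 2*sqrt(2)) + (6) + (-6 + 2*sqrt(2)) + (4) + (4)] = 16/16 = 1
  <chi_rho, chi_4> = (1/16)[1*(9)*conj(1) + 1*(5)*conj(1) + 2*(sqrt(2) + 3)*conj(-1) + 2*(3)*conj(1) + 2*(3 - sqrt(2))*conj(-1) + 4*(1)*conj(-1) + 4*(-1)*conj(1)]
      = (1/16)[(9) + (5) + (-6 - 2*sqrt(2)) + (6) + (-6 + 2*sqrt(2)) + (-4) + (-4)] = 0/16 = 0
  <chi_rho, chi_5> = (1/16)[1*(9)*conj(2) + 1*(5)*conj(-2) + 2*(sqrt(2) + 3)*conj(sqrt(2)) + 2*(3)*conj(0) + 2*(3 - sqrt(2))*conj(-sqrt(2)) + 4*(1)*conj(0) + 4*(-1)*conj(0)]
      = (1/16)[(18) + (-10) + (4 + 6*sqrt(2)) + (0) + (4 - 6*sqrt(2)) + (0) + (0)] = 16/16 = 1
  <chi_rho, chi_6> = (1/16)[1*(9)*conj(2) + 1*(5)*conj(2) + 2*(sqrt(2) + 3)*conj(0) + 2*(3)*conj(-2) + 2*(3 - sqrt(2))*conj(0) + 4*(1)*conj(0) + 4*(-1)*conj(0)]
      = (1/16)[(18) + (10) + (0) + (-12) + (0) + (0) + (0)] = 16/16 = 1
  <chi_rho, chi_7> = (1/16)[1*(9)*conj(2) + 1*(5)*conj(-2) + 2*(sqrt(2) + 3)*conj(-sqrt(2)) + 2*(3)*conj(0) + 2*(3 - sqrt(2))*conj(sqrt(2)) + 4*(1)*conj(0) + 4*(-1)*conj(0)]
      = (1/16)[(18) + (-10) + (-6*sqrt(2) - 4) + (0) + (-4 + 6*sqrt(2)) + (0) + (0)] = 0/16 = 0
Dimension check: dim(rho) = sum (mult * dim) = 2*1 + 2*1 + 1*1 + 0*1 + 1*2 + 1*2 + 0*2 = 9 = chi_rho(e) = 9.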